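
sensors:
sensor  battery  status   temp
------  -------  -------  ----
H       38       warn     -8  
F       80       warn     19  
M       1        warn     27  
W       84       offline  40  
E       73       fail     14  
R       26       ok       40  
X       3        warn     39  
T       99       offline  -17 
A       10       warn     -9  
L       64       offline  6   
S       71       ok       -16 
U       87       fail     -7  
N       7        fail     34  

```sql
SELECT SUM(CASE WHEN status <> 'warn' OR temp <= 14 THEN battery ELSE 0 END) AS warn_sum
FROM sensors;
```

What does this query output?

559

sensor=H: ✓ → 38
sensor=F: ✗
sensor=M: ✗
sensor=W: ✓ → 84
sensor=E: ✓ → 73
sensor=R: ✓ → 26
sensor=X: ✗
sensor=T: ✓ → 99
sensor=A: ✓ → 10
sensor=L: ✓ → 64
sensor=S: ✓ → 71
sensor=U: ✓ → 87
sensor=N: ✓ → 7
warn_sum = 38 + 84 + 73 + 26 + 99 + 10 + 64 + 71 + 87 + 7 = 559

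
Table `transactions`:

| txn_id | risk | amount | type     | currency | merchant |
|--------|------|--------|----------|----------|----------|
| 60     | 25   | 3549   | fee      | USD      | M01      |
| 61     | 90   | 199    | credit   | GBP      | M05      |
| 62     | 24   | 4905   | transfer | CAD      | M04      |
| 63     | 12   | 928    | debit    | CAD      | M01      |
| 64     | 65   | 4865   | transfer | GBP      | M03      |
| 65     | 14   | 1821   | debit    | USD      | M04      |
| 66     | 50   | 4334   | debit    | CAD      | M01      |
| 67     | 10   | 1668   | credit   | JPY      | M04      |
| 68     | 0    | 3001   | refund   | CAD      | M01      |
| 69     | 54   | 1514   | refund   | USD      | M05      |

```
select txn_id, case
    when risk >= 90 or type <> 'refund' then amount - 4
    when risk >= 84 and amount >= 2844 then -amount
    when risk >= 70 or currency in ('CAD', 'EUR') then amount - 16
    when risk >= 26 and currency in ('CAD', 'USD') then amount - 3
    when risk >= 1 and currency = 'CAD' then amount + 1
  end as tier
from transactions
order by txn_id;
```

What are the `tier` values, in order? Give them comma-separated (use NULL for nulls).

txn_id=60: risk >= 90 or type <> 'refund' → 3545
txn_id=61: risk >= 90 or type <> 'refund' → 195
txn_id=62: risk >= 90 or type <> 'refund' → 4901
txn_id=63: risk >= 90 or type <> 'refund' → 924
txn_id=64: risk >= 90 or type <> 'refund' → 4861
txn_id=65: risk >= 90 or type <> 'refund' → 1817
txn_id=66: risk >= 90 or type <> 'refund' → 4330
txn_id=67: risk >= 90 or type <> 'refund' → 1664
txn_id=68: risk >= 70 or currency in ('CAD', 'EUR') → 2985
txn_id=69: risk >= 26 and currency in ('CAD', 'USD') → 1511

3545, 195, 4901, 924, 4861, 1817, 4330, 1664, 2985, 1511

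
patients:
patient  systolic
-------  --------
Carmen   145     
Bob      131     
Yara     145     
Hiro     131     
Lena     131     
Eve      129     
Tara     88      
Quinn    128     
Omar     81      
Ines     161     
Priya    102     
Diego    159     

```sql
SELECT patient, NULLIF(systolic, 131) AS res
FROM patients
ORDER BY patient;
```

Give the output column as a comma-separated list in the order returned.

NULL, 145, 159, 129, NULL, 161, NULL, 81, 102, 128, 88, 145

patient=Bob: systolic=131 vs 131: equal → NULL
patient=Carmen: systolic=145 vs 131: differ → 145
patient=Diego: systolic=159 vs 131: differ → 159
patient=Eve: systolic=129 vs 131: differ → 129
patient=Hiro: systolic=131 vs 131: equal → NULL
patient=Ines: systolic=161 vs 131: differ → 161
patient=Lena: systolic=131 vs 131: equal → NULL
patient=Omar: systolic=81 vs 131: differ → 81
patient=Priya: systolic=102 vs 131: differ → 102
patient=Quinn: systolic=128 vs 131: differ → 128
patient=Tara: systolic=88 vs 131: differ → 88
patient=Yara: systolic=145 vs 131: differ → 145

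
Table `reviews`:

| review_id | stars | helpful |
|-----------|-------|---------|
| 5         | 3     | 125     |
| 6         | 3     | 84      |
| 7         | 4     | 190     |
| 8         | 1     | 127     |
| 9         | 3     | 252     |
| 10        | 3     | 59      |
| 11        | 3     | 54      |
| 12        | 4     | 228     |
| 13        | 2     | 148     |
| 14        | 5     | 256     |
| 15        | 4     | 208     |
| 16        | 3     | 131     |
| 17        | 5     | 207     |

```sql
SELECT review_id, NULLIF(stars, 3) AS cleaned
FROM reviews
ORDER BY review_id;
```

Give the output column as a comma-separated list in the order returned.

NULL, NULL, 4, 1, NULL, NULL, NULL, 4, 2, 5, 4, NULL, 5

review_id=5: stars=3 vs 3: equal → NULL
review_id=6: stars=3 vs 3: equal → NULL
review_id=7: stars=4 vs 3: differ → 4
review_id=8: stars=1 vs 3: differ → 1
review_id=9: stars=3 vs 3: equal → NULL
review_id=10: stars=3 vs 3: equal → NULL
review_id=11: stars=3 vs 3: equal → NULL
review_id=12: stars=4 vs 3: differ → 4
review_id=13: stars=2 vs 3: differ → 2
review_id=14: stars=5 vs 3: differ → 5
review_id=15: stars=4 vs 3: differ → 4
review_id=16: stars=3 vs 3: equal → NULL
review_id=17: stars=5 vs 3: differ → 5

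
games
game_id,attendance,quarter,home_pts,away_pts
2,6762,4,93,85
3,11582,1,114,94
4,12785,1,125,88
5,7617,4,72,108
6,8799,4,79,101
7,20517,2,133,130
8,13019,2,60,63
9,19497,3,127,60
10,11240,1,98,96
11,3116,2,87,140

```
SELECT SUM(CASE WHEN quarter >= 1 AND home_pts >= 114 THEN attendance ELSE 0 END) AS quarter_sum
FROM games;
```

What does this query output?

game_id=2: ✗
game_id=3: ✓ → 11582
game_id=4: ✓ → 12785
game_id=5: ✗
game_id=6: ✗
game_id=7: ✓ → 20517
game_id=8: ✗
game_id=9: ✓ → 19497
game_id=10: ✗
game_id=11: ✗
quarter_sum = 11582 + 12785 + 20517 + 19497 = 64381

64381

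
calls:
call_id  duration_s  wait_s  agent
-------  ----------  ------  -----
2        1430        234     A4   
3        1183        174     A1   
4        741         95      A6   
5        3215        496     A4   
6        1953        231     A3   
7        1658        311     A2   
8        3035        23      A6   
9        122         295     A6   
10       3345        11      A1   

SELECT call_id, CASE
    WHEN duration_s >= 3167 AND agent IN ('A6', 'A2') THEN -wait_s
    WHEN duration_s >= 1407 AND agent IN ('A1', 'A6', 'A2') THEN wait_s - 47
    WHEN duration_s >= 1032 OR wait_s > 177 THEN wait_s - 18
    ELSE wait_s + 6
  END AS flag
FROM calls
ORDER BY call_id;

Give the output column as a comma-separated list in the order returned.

call_id=2: duration_s >= 1032 OR wait_s > 177 → 216
call_id=3: duration_s >= 1032 OR wait_s > 177 → 156
call_id=4: ELSE → 101
call_id=5: duration_s >= 1032 OR wait_s > 177 → 478
call_id=6: duration_s >= 1032 OR wait_s > 177 → 213
call_id=7: duration_s >= 1407 AND agent IN ('A1', 'A6', 'A2') → 264
call_id=8: duration_s >= 1407 AND agent IN ('A1', 'A6', 'A2') → -24
call_id=9: duration_s >= 1032 OR wait_s > 177 → 277
call_id=10: duration_s >= 1407 AND agent IN ('A1', 'A6', 'A2') → -36

216, 156, 101, 478, 213, 264, -24, 277, -36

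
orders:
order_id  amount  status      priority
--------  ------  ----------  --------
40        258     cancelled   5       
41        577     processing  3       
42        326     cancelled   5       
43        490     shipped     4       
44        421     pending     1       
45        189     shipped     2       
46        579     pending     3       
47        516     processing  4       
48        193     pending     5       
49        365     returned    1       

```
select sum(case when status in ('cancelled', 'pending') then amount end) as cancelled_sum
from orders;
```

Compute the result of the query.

1777

order_id=40: ✓ → 258
order_id=41: ✗
order_id=42: ✓ → 326
order_id=43: ✗
order_id=44: ✓ → 421
order_id=45: ✗
order_id=46: ✓ → 579
order_id=47: ✗
order_id=48: ✓ → 193
order_id=49: ✗
cancelled_sum = 258 + 326 + 421 + 579 + 193 = 1777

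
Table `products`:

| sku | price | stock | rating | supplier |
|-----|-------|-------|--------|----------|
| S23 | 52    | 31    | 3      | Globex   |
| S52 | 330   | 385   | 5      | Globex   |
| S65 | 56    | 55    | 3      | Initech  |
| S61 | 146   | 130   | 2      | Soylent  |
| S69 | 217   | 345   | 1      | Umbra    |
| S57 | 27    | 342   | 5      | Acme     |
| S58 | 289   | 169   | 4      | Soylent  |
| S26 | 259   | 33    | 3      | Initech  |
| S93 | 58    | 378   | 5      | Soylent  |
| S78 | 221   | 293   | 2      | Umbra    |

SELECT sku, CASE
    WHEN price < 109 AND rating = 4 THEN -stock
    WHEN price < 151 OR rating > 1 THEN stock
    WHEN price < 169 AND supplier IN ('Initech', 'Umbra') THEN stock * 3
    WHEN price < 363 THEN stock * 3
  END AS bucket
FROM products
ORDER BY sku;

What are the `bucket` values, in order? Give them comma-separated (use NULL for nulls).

31, 33, 385, 342, 169, 130, 55, 1035, 293, 378

sku=S23: price < 151 OR rating > 1 → 31
sku=S26: price < 151 OR rating > 1 → 33
sku=S52: price < 151 OR rating > 1 → 385
sku=S57: price < 151 OR rating > 1 → 342
sku=S58: price < 151 OR rating > 1 → 169
sku=S61: price < 151 OR rating > 1 → 130
sku=S65: price < 151 OR rating > 1 → 55
sku=S69: price < 363 → 1035
sku=S78: price < 151 OR rating > 1 → 293
sku=S93: price < 151 OR rating > 1 → 378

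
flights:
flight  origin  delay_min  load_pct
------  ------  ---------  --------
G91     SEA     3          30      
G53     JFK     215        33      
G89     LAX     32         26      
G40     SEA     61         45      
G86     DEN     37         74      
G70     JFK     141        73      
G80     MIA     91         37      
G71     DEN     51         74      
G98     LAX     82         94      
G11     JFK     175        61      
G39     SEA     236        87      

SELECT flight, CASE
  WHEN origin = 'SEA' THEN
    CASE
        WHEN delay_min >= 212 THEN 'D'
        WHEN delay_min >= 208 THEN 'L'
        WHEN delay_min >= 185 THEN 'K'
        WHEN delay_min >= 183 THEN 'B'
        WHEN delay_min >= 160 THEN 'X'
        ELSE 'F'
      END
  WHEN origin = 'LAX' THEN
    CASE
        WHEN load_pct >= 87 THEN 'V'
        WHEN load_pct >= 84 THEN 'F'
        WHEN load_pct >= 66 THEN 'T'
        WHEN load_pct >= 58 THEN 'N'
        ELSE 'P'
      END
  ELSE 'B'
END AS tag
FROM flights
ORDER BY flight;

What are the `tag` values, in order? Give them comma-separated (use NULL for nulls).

B, D, F, B, B, B, B, B, P, F, V

flight=G11: origin='JFK' → outer ELSE → B
flight=G39: origin='SEA' → inner[delay_min >= 212] → D
flight=G40: origin='SEA' → inner[ELSE] → F
flight=G53: origin='JFK' → outer ELSE → B
flight=G70: origin='JFK' → outer ELSE → B
flight=G71: origin='DEN' → outer ELSE → B
flight=G80: origin='MIA' → outer ELSE → B
flight=G86: origin='DEN' → outer ELSE → B
flight=G89: origin='LAX' → inner[ELSE] → P
flight=G91: origin='SEA' → inner[ELSE] → F
flight=G98: origin='LAX' → inner[load_pct >= 87] → V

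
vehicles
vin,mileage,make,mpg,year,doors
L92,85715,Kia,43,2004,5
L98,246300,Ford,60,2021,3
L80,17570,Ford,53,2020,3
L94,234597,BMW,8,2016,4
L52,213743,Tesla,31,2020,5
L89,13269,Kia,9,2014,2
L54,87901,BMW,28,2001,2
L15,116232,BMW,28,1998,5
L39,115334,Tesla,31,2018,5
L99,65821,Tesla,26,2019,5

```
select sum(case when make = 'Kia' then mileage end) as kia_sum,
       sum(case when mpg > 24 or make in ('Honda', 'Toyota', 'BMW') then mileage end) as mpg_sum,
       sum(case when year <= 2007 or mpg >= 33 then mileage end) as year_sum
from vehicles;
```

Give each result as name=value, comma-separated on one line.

[kia_sum: make = 'Kia']
vin=L92: ✓ → 85715
vin=L98: ✗
vin=L80: ✗
vin=L94: ✗
vin=L52: ✗
vin=L89: ✓ → 13269
vin=L54: ✗
vin=L15: ✗
vin=L39: ✗
vin=L99: ✗
kia_sum = 85715 + 13269 = 98984
—
[mpg_sum: mpg > 24 or make in ('Honda', 'Toyota', 'BMW')]
vin=L92: ✓ → 85715
vin=L98: ✓ → 246300
vin=L80: ✓ → 17570
vin=L94: ✓ → 234597
vin=L52: ✓ → 213743
vin=L89: ✗
vin=L54: ✓ → 87901
vin=L15: ✓ → 116232
vin=L39: ✓ → 115334
vin=L99: ✓ → 65821
mpg_sum = 85715 + 246300 + 17570 + 234597 + 213743 + 87901 + 116232 + 115334 + 65821 = 1183213
—
[year_sum: year <= 2007 or mpg >= 33]
vin=L92: ✓ → 85715
vin=L98: ✓ → 246300
vin=L80: ✓ → 17570
vin=L94: ✗
vin=L52: ✗
vin=L89: ✗
vin=L54: ✓ → 87901
vin=L15: ✓ → 116232
vin=L39: ✗
vin=L99: ✗
year_sum = 85715 + 246300 + 17570 + 87901 + 116232 = 553718

kia_sum=98984, mpg_sum=1183213, year_sum=553718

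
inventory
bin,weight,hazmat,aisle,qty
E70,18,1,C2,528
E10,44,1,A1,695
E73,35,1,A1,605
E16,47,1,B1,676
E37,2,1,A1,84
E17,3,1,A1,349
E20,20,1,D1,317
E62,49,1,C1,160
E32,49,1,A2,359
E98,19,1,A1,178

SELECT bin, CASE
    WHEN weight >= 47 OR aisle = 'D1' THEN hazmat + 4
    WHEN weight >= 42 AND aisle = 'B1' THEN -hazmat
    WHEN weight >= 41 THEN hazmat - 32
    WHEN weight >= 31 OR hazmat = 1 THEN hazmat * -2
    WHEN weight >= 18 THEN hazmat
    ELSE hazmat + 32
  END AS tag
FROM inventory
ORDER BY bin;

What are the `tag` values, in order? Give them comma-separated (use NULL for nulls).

bin=E10: weight >= 41 → -31
bin=E16: weight >= 47 OR aisle = 'D1' → 5
bin=E17: weight >= 31 OR hazmat = 1 → -2
bin=E20: weight >= 47 OR aisle = 'D1' → 5
bin=E32: weight >= 47 OR aisle = 'D1' → 5
bin=E37: weight >= 31 OR hazmat = 1 → -2
bin=E62: weight >= 47 OR aisle = 'D1' → 5
bin=E70: weight >= 31 OR hazmat = 1 → -2
bin=E73: weight >= 31 OR hazmat = 1 → -2
bin=E98: weight >= 31 OR hazmat = 1 → -2

-31, 5, -2, 5, 5, -2, 5, -2, -2, -2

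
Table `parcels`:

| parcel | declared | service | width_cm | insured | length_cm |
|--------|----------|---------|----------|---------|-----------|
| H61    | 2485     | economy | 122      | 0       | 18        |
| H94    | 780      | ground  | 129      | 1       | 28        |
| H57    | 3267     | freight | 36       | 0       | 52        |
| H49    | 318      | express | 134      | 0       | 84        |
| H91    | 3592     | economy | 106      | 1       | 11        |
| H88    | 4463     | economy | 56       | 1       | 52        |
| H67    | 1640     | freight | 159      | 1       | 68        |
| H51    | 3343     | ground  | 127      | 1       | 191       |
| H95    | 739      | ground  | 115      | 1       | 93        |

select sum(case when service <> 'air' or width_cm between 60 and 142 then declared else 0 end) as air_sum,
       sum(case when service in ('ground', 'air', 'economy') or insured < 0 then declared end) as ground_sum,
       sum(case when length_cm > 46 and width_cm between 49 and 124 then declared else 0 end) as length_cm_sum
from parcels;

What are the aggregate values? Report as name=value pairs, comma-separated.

[air_sum: service <> 'air' or width_cm between 60 and 142]
parcel=H61: ✓ → 2485
parcel=H94: ✓ → 780
parcel=H57: ✓ → 3267
parcel=H49: ✓ → 318
parcel=H91: ✓ → 3592
parcel=H88: ✓ → 4463
parcel=H67: ✓ → 1640
parcel=H51: ✓ → 3343
parcel=H95: ✓ → 739
air_sum = 2485 + 780 + 3267 + 318 + 3592 + 4463 + 1640 + 3343 + 739 = 20627
—
[ground_sum: service in ('ground', 'air', 'economy') or insured < 0]
parcel=H61: ✓ → 2485
parcel=H94: ✓ → 780
parcel=H57: ✗
parcel=H49: ✗
parcel=H91: ✓ → 3592
parcel=H88: ✓ → 4463
parcel=H67: ✗
parcel=H51: ✓ → 3343
parcel=H95: ✓ → 739
ground_sum = 2485 + 780 + 3592 + 4463 + 3343 + 739 = 15402
—
[length_cm_sum: length_cm > 46 and width_cm between 49 and 124]
parcel=H61: ✗
parcel=H94: ✗
parcel=H57: ✗
parcel=H49: ✗
parcel=H91: ✗
parcel=H88: ✓ → 4463
parcel=H67: ✗
parcel=H51: ✗
parcel=H95: ✓ → 739
length_cm_sum = 4463 + 739 = 5202

air_sum=20627, ground_sum=15402, length_cm_sum=5202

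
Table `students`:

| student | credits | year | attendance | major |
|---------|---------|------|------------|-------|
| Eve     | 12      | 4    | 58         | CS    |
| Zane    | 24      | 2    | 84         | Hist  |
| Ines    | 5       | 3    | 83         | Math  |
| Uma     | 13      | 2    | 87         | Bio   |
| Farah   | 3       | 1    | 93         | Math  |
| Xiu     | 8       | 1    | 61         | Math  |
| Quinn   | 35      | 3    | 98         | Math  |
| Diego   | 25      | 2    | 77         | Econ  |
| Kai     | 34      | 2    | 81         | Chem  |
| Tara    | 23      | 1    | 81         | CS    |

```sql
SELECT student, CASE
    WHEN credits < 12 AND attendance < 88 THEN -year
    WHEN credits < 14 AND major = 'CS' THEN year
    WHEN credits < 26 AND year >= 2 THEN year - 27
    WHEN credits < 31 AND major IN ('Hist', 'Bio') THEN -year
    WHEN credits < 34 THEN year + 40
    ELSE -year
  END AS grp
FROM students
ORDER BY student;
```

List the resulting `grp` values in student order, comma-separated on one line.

student=Diego: credits < 26 AND year >= 2 → -25
student=Eve: credits < 14 AND major = 'CS' → 4
student=Farah: credits < 34 → 41
student=Ines: credits < 12 AND attendance < 88 → -3
student=Kai: ELSE → -2
student=Quinn: ELSE → -3
student=Tara: credits < 34 → 41
student=Uma: credits < 26 AND year >= 2 → -25
student=Xiu: credits < 12 AND attendance < 88 → -1
student=Zane: credits < 26 AND year >= 2 → -25

-25, 4, 41, -3, -2, -3, 41, -25, -1, -25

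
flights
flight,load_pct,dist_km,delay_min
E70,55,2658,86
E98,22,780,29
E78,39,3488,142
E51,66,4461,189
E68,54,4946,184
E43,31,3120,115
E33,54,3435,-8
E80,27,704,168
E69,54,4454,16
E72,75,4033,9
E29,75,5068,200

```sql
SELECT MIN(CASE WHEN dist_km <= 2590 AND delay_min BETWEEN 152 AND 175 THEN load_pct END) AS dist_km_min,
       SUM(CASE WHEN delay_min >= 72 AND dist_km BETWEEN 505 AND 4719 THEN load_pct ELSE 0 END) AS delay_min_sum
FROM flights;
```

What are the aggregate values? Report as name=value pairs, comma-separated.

[dist_km_min: dist_km <= 2590 AND delay_min BETWEEN 152 AND 175]
flight=E70: ✗
flight=E98: ✗
flight=E78: ✗
flight=E51: ✗
flight=E68: ✗
flight=E43: ✗
flight=E33: ✗
flight=E80: ✓ → 27
flight=E69: ✗
flight=E72: ✗
flight=E29: ✗
dist_km_min = MIN(27) = 27
—
[delay_min_sum: delay_min >= 72 AND dist_km BETWEEN 505 AND 4719]
flight=E70: ✓ → 55
flight=E98: ✗
flight=E78: ✓ → 39
flight=E51: ✓ → 66
flight=E68: ✗
flight=E43: ✓ → 31
flight=E33: ✗
flight=E80: ✓ → 27
flight=E69: ✗
flight=E72: ✗
flight=E29: ✗
delay_min_sum = 55 + 39 + 66 + 31 + 27 = 218

dist_km_min=27, delay_min_sum=218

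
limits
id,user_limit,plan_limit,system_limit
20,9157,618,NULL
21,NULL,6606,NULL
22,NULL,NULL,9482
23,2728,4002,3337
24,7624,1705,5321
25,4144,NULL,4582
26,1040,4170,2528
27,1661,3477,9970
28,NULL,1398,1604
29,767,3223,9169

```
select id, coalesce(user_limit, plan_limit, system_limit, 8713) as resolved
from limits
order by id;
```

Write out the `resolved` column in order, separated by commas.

9157, 6606, 9482, 2728, 7624, 4144, 1040, 1661, 1398, 767

id=20: user_limit=9157 → 9157
id=21: user_limit=NULL, plan_limit=6606 → 6606
id=22: user_limit=NULL, plan_limit=NULL, system_limit=9482 → 9482
id=23: user_limit=2728 → 2728
id=24: user_limit=7624 → 7624
id=25: user_limit=4144 → 4144
id=26: user_limit=1040 → 1040
id=27: user_limit=1661 → 1661
id=28: user_limit=NULL, plan_limit=1398 → 1398
id=29: user_limit=767 → 767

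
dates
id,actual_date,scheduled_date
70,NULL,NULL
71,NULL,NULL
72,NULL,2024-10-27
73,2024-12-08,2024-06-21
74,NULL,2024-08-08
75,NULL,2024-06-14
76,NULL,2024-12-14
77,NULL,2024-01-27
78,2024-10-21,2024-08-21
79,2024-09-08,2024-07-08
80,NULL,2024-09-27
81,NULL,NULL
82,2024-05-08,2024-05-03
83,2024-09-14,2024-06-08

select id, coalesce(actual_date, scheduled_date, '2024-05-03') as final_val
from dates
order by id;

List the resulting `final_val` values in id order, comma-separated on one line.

id=70: actual_date=NULL, scheduled_date=NULL, → literal 2024-05-03 → 2024-05-03
id=71: actual_date=NULL, scheduled_date=NULL, → literal 2024-05-03 → 2024-05-03
id=72: actual_date=NULL, scheduled_date=2024-10-27 → 2024-10-27
id=73: actual_date=2024-12-08 → 2024-12-08
id=74: actual_date=NULL, scheduled_date=2024-08-08 → 2024-08-08
id=75: actual_date=NULL, scheduled_date=2024-06-14 → 2024-06-14
id=76: actual_date=NULL, scheduled_date=2024-12-14 → 2024-12-14
id=77: actual_date=NULL, scheduled_date=2024-01-27 → 2024-01-27
id=78: actual_date=2024-10-21 → 2024-10-21
id=79: actual_date=2024-09-08 → 2024-09-08
id=80: actual_date=NULL, scheduled_date=2024-09-27 → 2024-09-27
id=81: actual_date=NULL, scheduled_date=NULL, → literal 2024-05-03 → 2024-05-03
id=82: actual_date=2024-05-08 → 2024-05-08
id=83: actual_date=2024-09-14 → 2024-09-14

2024-05-03, 2024-05-03, 2024-10-27, 2024-12-08, 2024-08-08, 2024-06-14, 2024-12-14, 2024-01-27, 2024-10-21, 2024-09-08, 2024-09-27, 2024-05-03, 2024-05-08, 2024-09-14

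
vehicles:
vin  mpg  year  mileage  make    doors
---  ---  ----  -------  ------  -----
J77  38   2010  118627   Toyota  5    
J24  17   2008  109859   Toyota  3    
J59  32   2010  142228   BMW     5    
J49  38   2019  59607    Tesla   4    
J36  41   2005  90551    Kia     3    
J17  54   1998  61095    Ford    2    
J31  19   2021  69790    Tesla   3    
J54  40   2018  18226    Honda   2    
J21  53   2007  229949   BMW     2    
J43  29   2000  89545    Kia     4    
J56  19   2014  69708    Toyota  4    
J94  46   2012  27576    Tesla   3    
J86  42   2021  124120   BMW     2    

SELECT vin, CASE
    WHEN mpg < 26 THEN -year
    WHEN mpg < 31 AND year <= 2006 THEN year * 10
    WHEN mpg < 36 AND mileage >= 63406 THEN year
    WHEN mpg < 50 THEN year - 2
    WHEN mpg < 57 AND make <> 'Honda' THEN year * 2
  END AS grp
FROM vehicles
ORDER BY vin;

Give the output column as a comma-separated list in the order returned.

vin=J17: mpg < 57 AND make <> 'Honda' → 3996
vin=J21: mpg < 57 AND make <> 'Honda' → 4014
vin=J24: mpg < 26 → -2008
vin=J31: mpg < 26 → -2021
vin=J36: mpg < 50 → 2003
vin=J43: mpg < 31 AND year <= 2006 → 20000
vin=J49: mpg < 50 → 2017
vin=J54: mpg < 50 → 2016
vin=J56: mpg < 26 → -2014
vin=J59: mpg < 36 AND mileage >= 63406 → 2010
vin=J77: mpg < 50 → 2008
vin=J86: mpg < 50 → 2019
vin=J94: mpg < 50 → 2010

3996, 4014, -2008, -2021, 2003, 20000, 2017, 2016, -2014, 2010, 2008, 2019, 2010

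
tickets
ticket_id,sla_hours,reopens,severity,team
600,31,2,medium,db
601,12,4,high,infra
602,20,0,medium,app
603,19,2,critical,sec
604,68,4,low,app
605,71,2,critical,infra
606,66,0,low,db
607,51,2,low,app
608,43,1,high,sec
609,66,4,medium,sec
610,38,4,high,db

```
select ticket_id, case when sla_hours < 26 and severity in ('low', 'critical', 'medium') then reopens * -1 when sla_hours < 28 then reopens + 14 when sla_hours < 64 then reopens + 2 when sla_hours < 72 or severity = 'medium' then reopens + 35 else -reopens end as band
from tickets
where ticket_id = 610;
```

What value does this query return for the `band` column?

6

ticket_id = 610: sla_hours=38, reopens=4, severity=high, team=db.
sla_hours < 26 and severity in ('low', 'critical', 'medium') → false
sla_hours < 28 → false
sla_hours < 64 → true → 6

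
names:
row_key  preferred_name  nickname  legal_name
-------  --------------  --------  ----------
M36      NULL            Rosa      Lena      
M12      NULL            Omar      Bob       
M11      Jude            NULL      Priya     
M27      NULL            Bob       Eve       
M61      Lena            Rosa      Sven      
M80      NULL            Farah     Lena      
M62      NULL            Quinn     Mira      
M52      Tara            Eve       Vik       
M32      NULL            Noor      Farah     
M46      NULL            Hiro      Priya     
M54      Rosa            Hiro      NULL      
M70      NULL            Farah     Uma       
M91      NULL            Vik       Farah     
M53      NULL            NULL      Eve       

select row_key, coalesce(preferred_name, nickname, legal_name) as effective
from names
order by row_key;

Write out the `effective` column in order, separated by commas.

row_key=M11: preferred_name=Jude → Jude
row_key=M12: preferred_name=NULL, nickname=Omar → Omar
row_key=M27: preferred_name=NULL, nickname=Bob → Bob
row_key=M32: preferred_name=NULL, nickname=Noor → Noor
row_key=M36: preferred_name=NULL, nickname=Rosa → Rosa
row_key=M46: preferred_name=NULL, nickname=Hiro → Hiro
row_key=M52: preferred_name=Tara → Tara
row_key=M53: preferred_name=NULL, nickname=NULL, legal_name=Eve → Eve
row_key=M54: preferred_name=Rosa → Rosa
row_key=M61: preferred_name=Lena → Lena
row_key=M62: preferred_name=NULL, nickname=Quinn → Quinn
row_key=M70: preferred_name=NULL, nickname=Farah → Farah
row_key=M80: preferred_name=NULL, nickname=Farah → Farah
row_key=M91: preferred_name=NULL, nickname=Vik → Vik

Jude, Omar, Bob, Noor, Rosa, Hiro, Tara, Eve, Rosa, Lena, Quinn, Farah, Farah, Vik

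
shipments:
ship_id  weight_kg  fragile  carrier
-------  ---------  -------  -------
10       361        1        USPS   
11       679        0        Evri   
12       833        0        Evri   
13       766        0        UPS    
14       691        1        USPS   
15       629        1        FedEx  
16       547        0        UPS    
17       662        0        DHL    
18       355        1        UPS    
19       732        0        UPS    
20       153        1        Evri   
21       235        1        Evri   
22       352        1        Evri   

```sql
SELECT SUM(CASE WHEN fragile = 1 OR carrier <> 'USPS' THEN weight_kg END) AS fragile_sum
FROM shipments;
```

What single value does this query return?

6995

ship_id=10: ✓ → 361
ship_id=11: ✓ → 679
ship_id=12: ✓ → 833
ship_id=13: ✓ → 766
ship_id=14: ✓ → 691
ship_id=15: ✓ → 629
ship_id=16: ✓ → 547
ship_id=17: ✓ → 662
ship_id=18: ✓ → 355
ship_id=19: ✓ → 732
ship_id=20: ✓ → 153
ship_id=21: ✓ → 235
ship_id=22: ✓ → 352
fragile_sum = 361 + 679 + 833 + 766 + 691 + 629 + 547 + 662 + 355 + 732 + 153 + 235 + 352 = 6995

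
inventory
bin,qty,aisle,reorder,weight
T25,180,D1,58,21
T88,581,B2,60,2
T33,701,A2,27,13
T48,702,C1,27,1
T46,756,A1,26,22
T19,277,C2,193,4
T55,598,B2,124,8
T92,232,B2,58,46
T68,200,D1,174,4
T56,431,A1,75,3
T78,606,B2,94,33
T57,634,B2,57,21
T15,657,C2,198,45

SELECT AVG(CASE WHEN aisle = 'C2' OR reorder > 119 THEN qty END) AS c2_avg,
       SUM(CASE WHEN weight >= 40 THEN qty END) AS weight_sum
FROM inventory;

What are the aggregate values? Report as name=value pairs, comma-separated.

[c2_avg: aisle = 'C2' OR reorder > 119]
bin=T25: ✗
bin=T88: ✗
bin=T33: ✗
bin=T48: ✗
bin=T46: ✗
bin=T19: ✓ → 277
bin=T55: ✓ → 598
bin=T92: ✗
bin=T68: ✓ → 200
bin=T56: ✗
bin=T78: ✗
bin=T57: ✗
bin=T15: ✓ → 657
c2_avg = (277 + 598 + 200 + 657) / 4 = 433
—
[weight_sum: weight >= 40]
bin=T25: ✗
bin=T88: ✗
bin=T33: ✗
bin=T48: ✗
bin=T46: ✗
bin=T19: ✗
bin=T55: ✗
bin=T92: ✓ → 232
bin=T68: ✗
bin=T56: ✗
bin=T78: ✗
bin=T57: ✗
bin=T15: ✓ → 657
weight_sum = 232 + 657 = 889

c2_avg=433, weight_sum=889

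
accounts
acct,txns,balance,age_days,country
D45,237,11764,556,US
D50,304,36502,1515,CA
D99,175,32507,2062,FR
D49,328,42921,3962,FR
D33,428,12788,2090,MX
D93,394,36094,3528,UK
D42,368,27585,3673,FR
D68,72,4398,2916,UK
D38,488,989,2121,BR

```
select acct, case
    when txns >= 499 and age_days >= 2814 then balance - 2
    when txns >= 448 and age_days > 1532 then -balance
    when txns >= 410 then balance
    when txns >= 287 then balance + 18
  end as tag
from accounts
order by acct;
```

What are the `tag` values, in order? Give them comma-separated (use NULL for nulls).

acct=D33: txns >= 410 → 12788
acct=D38: txns >= 448 and age_days > 1532 → -989
acct=D42: txns >= 287 → 27603
acct=D45: (no match → NULL) → NULL
acct=D49: txns >= 287 → 42939
acct=D50: txns >= 287 → 36520
acct=D68: (no match → NULL) → NULL
acct=D93: txns >= 287 → 36112
acct=D99: (no match → NULL) → NULL

12788, -989, 27603, NULL, 42939, 36520, NULL, 36112, NULL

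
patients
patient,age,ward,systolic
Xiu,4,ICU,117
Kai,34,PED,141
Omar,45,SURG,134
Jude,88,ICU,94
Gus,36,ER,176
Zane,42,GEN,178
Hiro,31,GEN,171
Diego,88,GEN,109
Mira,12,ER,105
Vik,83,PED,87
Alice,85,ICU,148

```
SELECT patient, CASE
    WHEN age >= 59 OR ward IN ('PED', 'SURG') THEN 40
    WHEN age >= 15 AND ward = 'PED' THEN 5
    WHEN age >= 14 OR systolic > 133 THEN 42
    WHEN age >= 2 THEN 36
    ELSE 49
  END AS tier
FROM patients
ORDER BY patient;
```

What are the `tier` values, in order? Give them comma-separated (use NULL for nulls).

40, 40, 42, 42, 40, 40, 36, 40, 40, 36, 42

patient=Alice: age >= 59 OR ward IN ('PED', 'SURG') → 40
patient=Diego: age >= 59 OR ward IN ('PED', 'SURG') → 40
patient=Gus: age >= 14 OR systolic > 133 → 42
patient=Hiro: age >= 14 OR systolic > 133 → 42
patient=Jude: age >= 59 OR ward IN ('PED', 'SURG') → 40
patient=Kai: age >= 59 OR ward IN ('PED', 'SURG') → 40
patient=Mira: age >= 2 → 36
patient=Omar: age >= 59 OR ward IN ('PED', 'SURG') → 40
patient=Vik: age >= 59 OR ward IN ('PED', 'SURG') → 40
patient=Xiu: age >= 2 → 36
patient=Zane: age >= 14 OR systolic > 133 → 42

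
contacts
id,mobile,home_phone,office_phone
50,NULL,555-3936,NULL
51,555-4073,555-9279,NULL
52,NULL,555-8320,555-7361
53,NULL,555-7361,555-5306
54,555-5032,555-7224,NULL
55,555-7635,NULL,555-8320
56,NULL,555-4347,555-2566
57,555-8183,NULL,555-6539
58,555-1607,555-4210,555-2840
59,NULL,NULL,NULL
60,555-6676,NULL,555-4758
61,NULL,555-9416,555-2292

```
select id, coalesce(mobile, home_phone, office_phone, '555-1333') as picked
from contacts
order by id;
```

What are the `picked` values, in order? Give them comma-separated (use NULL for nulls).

id=50: mobile=NULL, home_phone=555-3936 → 555-3936
id=51: mobile=555-4073 → 555-4073
id=52: mobile=NULL, home_phone=555-8320 → 555-8320
id=53: mobile=NULL, home_phone=555-7361 → 555-7361
id=54: mobile=555-5032 → 555-5032
id=55: mobile=555-7635 → 555-7635
id=56: mobile=NULL, home_phone=555-4347 → 555-4347
id=57: mobile=555-8183 → 555-8183
id=58: mobile=555-1607 → 555-1607
id=59: mobile=NULL, home_phone=NULL, office_phone=NULL, → literal 555-1333 → 555-1333
id=60: mobile=555-6676 → 555-6676
id=61: mobile=NULL, home_phone=555-9416 → 555-9416

555-3936, 555-4073, 555-8320, 555-7361, 555-5032, 555-7635, 555-4347, 555-8183, 555-1607, 555-1333, 555-6676, 555-9416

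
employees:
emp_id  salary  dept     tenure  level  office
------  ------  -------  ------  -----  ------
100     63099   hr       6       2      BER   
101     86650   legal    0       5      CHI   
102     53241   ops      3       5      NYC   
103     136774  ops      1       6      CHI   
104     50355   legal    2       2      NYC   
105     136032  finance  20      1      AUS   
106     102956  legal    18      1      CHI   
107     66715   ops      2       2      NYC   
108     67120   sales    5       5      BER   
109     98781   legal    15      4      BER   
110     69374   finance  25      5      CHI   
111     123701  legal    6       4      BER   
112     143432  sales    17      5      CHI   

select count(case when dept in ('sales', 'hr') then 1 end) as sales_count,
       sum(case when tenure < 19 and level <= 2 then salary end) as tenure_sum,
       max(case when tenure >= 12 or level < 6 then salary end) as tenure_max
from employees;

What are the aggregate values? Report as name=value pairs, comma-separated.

[sales_count: dept in ('sales', 'hr')]
emp_id=100: ✓ → 1
emp_id=101: ✗
emp_id=102: ✗
emp_id=103: ✗
emp_id=104: ✗
emp_id=105: ✗
emp_id=106: ✗
emp_id=107: ✗
emp_id=108: ✓ → 1
emp_id=109: ✗
emp_id=110: ✗
emp_id=111: ✗
emp_id=112: ✓ → 1
sales_count = COUNT(1, 1, 1) = 3
—
[tenure_sum: tenure < 19 and level <= 2]
emp_id=100: ✓ → 63099
emp_id=101: ✗
emp_id=102: ✗
emp_id=103: ✗
emp_id=104: ✓ → 50355
emp_id=105: ✗
emp_id=106: ✓ → 102956
emp_id=107: ✓ → 66715
emp_id=108: ✗
emp_id=109: ✗
emp_id=110: ✗
emp_id=111: ✗
emp_id=112: ✗
tenure_sum = 63099 + 50355 + 102956 + 66715 = 283125
—
[tenure_max: tenure >= 12 or level < 6]
emp_id=100: ✓ → 63099
emp_id=101: ✓ → 86650
emp_id=102: ✓ → 53241
emp_id=103: ✗
emp_id=104: ✓ → 50355
emp_id=105: ✓ → 136032
emp_id=106: ✓ → 102956
emp_id=107: ✓ → 66715
emp_id=108: ✓ → 67120
emp_id=109: ✓ → 98781
emp_id=110: ✓ → 69374
emp_id=111: ✓ → 123701
emp_id=112: ✓ → 143432
tenure_max = MAX(63099, 86650, 53241, 50355, 136032, 102956, 66715, 67120, 98781, 69374, 123701, 143432) = 143432

sales_count=3, tenure_sum=283125, tenure_max=143432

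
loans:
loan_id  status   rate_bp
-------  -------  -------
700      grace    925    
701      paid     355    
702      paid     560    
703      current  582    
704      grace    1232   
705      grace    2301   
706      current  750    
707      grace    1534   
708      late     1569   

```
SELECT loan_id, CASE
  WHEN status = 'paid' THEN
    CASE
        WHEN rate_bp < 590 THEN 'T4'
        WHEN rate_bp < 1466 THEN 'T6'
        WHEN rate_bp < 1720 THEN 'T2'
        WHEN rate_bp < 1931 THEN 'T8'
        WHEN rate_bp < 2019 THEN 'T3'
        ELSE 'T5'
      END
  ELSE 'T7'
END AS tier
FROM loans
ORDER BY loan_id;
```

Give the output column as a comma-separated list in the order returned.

loan_id=700: status='grace' → outer ELSE → T7
loan_id=701: status='paid' → inner[rate_bp < 590] → T4
loan_id=702: status='paid' → inner[rate_bp < 590] → T4
loan_id=703: status='current' → outer ELSE → T7
loan_id=704: status='grace' → outer ELSE → T7
loan_id=705: status='grace' → outer ELSE → T7
loan_id=706: status='current' → outer ELSE → T7
loan_id=707: status='grace' → outer ELSE → T7
loan_id=708: status='late' → outer ELSE → T7

T7, T4, T4, T7, T7, T7, T7, T7, T7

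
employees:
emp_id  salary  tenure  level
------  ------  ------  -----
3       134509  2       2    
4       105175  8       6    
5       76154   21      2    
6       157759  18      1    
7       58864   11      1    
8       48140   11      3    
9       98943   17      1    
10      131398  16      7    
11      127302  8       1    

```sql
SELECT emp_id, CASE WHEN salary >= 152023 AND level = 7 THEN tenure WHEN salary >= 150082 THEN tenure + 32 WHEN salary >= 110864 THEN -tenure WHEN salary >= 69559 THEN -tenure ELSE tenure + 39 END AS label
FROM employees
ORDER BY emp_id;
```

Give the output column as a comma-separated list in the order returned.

-2, -8, -21, 50, 50, 50, -17, -16, -8

emp_id=3: salary >= 110864 → -2
emp_id=4: salary >= 69559 → -8
emp_id=5: salary >= 69559 → -21
emp_id=6: salary >= 150082 → 50
emp_id=7: ELSE → 50
emp_id=8: ELSE → 50
emp_id=9: salary >= 69559 → -17
emp_id=10: salary >= 110864 → -16
emp_id=11: salary >= 110864 → -8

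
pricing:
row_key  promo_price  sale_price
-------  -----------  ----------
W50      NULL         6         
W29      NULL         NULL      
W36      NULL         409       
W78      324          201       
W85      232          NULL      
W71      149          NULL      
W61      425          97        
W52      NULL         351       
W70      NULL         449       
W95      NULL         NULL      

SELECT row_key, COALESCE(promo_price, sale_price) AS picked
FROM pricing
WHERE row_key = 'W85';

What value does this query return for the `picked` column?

row_key = W85: promo_price=232, sale_price=NULL.
promo_price=232 → 232

232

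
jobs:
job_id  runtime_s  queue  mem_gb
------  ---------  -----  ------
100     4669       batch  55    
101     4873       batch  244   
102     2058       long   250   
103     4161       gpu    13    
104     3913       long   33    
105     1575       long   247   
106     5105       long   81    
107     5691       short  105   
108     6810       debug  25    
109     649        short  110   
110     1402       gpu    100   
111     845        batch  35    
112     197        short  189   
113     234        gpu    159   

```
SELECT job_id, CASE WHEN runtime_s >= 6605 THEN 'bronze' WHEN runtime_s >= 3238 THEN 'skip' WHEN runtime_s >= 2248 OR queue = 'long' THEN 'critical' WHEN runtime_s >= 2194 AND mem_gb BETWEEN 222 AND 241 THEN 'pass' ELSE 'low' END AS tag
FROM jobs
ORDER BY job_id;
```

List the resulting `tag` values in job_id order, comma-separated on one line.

skip, skip, critical, skip, skip, critical, skip, skip, bronze, low, low, low, low, low

job_id=100: runtime_s >= 3238 → skip
job_id=101: runtime_s >= 3238 → skip
job_id=102: runtime_s >= 2248 OR queue = 'long' → critical
job_id=103: runtime_s >= 3238 → skip
job_id=104: runtime_s >= 3238 → skip
job_id=105: runtime_s >= 2248 OR queue = 'long' → critical
job_id=106: runtime_s >= 3238 → skip
job_id=107: runtime_s >= 3238 → skip
job_id=108: runtime_s >= 6605 → bronze
job_id=109: ELSE → low
job_id=110: ELSE → low
job_id=111: ELSE → low
job_id=112: ELSE → low
job_id=113: ELSE → low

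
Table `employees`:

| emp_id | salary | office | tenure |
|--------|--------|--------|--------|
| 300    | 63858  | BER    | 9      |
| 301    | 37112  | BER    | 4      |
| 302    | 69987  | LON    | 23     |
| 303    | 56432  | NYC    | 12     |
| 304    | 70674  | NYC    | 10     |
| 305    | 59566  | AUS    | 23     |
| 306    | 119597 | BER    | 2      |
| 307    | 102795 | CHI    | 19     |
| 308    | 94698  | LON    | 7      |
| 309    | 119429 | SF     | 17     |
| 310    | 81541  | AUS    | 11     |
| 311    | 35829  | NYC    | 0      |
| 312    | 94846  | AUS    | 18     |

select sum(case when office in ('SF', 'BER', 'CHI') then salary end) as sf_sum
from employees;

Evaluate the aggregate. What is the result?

emp_id=300: ✓ → 63858
emp_id=301: ✓ → 37112
emp_id=302: ✗
emp_id=303: ✗
emp_id=304: ✗
emp_id=305: ✗
emp_id=306: ✓ → 119597
emp_id=307: ✓ → 102795
emp_id=308: ✗
emp_id=309: ✓ → 119429
emp_id=310: ✗
emp_id=311: ✗
emp_id=312: ✗
sf_sum = 63858 + 37112 + 119597 + 102795 + 119429 = 442791

442791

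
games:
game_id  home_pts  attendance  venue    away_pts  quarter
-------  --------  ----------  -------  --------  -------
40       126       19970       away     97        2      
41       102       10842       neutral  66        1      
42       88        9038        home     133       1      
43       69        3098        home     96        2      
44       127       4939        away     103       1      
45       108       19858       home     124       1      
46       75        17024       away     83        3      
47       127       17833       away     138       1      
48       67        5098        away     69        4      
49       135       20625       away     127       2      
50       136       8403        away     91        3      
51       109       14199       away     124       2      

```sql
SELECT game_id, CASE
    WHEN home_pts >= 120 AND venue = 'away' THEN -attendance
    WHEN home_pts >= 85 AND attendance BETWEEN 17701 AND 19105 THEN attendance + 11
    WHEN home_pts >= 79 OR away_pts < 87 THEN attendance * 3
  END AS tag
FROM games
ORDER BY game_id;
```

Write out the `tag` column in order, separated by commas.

game_id=40: home_pts >= 120 AND venue = 'away' → -19970
game_id=41: home_pts >= 79 OR away_pts < 87 → 32526
game_id=42: home_pts >= 79 OR away_pts < 87 → 27114
game_id=43: (no match → NULL) → NULL
game_id=44: home_pts >= 120 AND venue = 'away' → -4939
game_id=45: home_pts >= 79 OR away_pts < 87 → 59574
game_id=46: home_pts >= 79 OR away_pts < 87 → 51072
game_id=47: home_pts >= 120 AND venue = 'away' → -17833
game_id=48: home_pts >= 79 OR away_pts < 87 → 15294
game_id=49: home_pts >= 120 AND venue = 'away' → -20625
game_id=50: home_pts >= 120 AND venue = 'away' → -8403
game_id=51: home_pts >= 79 OR away_pts < 87 → 42597

-19970, 32526, 27114, NULL, -4939, 59574, 51072, -17833, 15294, -20625, -8403, 42597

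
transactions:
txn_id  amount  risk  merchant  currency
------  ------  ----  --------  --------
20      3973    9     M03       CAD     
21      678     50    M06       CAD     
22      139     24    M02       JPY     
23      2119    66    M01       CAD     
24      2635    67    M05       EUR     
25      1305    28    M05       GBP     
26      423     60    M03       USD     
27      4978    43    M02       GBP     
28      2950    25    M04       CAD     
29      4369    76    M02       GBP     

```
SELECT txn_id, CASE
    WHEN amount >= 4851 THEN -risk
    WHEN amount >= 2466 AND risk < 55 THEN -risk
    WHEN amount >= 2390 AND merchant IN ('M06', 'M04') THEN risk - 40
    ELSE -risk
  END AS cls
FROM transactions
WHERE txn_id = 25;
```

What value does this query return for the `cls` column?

txn_id = 25: amount=1305, risk=28, merchant=M05, currency=GBP.
amount >= 4851 → false
amount >= 2466 AND risk < 55 → false
amount >= 2390 AND merchant IN ('M06', 'M04') → false
No prior WHEN matched → ELSE → -28

-28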